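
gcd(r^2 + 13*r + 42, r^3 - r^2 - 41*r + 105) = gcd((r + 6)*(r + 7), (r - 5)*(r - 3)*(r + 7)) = r + 7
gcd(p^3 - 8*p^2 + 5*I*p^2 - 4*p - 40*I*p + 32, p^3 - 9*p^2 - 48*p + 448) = p - 8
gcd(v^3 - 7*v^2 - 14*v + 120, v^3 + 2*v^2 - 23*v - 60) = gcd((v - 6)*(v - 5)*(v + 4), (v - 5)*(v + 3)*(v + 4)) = v^2 - v - 20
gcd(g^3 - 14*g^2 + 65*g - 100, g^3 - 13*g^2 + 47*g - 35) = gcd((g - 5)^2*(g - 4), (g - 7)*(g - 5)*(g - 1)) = g - 5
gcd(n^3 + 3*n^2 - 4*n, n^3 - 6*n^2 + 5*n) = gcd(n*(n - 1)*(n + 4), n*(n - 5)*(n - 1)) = n^2 - n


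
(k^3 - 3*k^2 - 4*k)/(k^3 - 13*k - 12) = k/(k + 3)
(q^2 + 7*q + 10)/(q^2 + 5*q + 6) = (q + 5)/(q + 3)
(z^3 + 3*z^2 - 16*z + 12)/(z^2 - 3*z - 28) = (-z^3 - 3*z^2 + 16*z - 12)/(-z^2 + 3*z + 28)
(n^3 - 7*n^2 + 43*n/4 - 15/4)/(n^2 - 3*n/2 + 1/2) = (2*n^2 - 13*n + 15)/(2*(n - 1))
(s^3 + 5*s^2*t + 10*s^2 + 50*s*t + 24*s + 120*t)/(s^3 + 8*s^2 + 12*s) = (s^2 + 5*s*t + 4*s + 20*t)/(s*(s + 2))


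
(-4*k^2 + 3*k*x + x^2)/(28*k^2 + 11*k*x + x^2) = (-k + x)/(7*k + x)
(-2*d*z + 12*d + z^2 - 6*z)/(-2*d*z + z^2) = (z - 6)/z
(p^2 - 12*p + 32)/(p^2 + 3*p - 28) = (p - 8)/(p + 7)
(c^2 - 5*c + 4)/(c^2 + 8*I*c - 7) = (c^2 - 5*c + 4)/(c^2 + 8*I*c - 7)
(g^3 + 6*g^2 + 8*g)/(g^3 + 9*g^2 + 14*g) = (g + 4)/(g + 7)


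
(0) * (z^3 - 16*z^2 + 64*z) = 0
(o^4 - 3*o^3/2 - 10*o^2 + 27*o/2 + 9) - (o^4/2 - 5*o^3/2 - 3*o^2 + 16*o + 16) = o^4/2 + o^3 - 7*o^2 - 5*o/2 - 7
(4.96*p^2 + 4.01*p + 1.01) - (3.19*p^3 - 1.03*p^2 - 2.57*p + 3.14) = -3.19*p^3 + 5.99*p^2 + 6.58*p - 2.13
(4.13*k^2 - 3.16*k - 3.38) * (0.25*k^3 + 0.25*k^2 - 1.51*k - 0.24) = 1.0325*k^5 + 0.2425*k^4 - 7.8713*k^3 + 2.9354*k^2 + 5.8622*k + 0.8112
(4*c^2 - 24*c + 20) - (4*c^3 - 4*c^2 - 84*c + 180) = -4*c^3 + 8*c^2 + 60*c - 160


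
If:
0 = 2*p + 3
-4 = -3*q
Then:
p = -3/2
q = 4/3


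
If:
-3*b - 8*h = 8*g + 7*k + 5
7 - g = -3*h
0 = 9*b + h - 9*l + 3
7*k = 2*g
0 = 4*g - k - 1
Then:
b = 400/117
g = 7/26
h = -175/78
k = 1/13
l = 2459/702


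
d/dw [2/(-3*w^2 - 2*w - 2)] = 4*(3*w + 1)/(3*w^2 + 2*w + 2)^2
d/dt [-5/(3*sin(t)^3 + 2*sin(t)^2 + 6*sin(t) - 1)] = 80*(9*sin(t)^2 + 4*sin(t) + 6)*cos(t)/(-33*sin(t) + 3*sin(3*t) + 4*cos(2*t))^2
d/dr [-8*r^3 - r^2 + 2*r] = -24*r^2 - 2*r + 2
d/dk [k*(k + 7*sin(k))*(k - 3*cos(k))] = k*(k + 7*sin(k))*(3*sin(k) + 1) + k*(k - 3*cos(k))*(7*cos(k) + 1) + (k + 7*sin(k))*(k - 3*cos(k))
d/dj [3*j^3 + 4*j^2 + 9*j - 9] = 9*j^2 + 8*j + 9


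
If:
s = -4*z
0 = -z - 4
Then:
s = 16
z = -4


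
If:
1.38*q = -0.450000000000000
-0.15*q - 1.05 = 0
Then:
No Solution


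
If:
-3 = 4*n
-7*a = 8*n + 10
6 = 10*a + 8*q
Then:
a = -4/7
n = -3/4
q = 41/28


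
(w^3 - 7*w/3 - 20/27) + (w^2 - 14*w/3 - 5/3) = w^3 + w^2 - 7*w - 65/27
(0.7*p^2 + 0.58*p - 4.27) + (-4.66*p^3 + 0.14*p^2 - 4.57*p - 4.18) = -4.66*p^3 + 0.84*p^2 - 3.99*p - 8.45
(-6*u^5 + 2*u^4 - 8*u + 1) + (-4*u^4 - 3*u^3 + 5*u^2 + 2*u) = -6*u^5 - 2*u^4 - 3*u^3 + 5*u^2 - 6*u + 1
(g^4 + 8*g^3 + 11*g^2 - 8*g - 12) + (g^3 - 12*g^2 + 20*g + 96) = g^4 + 9*g^3 - g^2 + 12*g + 84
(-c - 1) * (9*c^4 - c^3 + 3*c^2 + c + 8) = -9*c^5 - 8*c^4 - 2*c^3 - 4*c^2 - 9*c - 8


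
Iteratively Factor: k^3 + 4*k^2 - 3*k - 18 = (k + 3)*(k^2 + k - 6) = (k + 3)^2*(k - 2)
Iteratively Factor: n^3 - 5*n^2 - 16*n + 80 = (n - 4)*(n^2 - n - 20) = (n - 4)*(n + 4)*(n - 5)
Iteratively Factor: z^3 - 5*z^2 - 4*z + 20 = (z + 2)*(z^2 - 7*z + 10) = (z - 5)*(z + 2)*(z - 2)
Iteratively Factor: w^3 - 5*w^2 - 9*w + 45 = (w - 5)*(w^2 - 9) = (w - 5)*(w + 3)*(w - 3)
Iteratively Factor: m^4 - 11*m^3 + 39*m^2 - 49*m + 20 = (m - 4)*(m^3 - 7*m^2 + 11*m - 5) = (m - 4)*(m - 1)*(m^2 - 6*m + 5) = (m - 5)*(m - 4)*(m - 1)*(m - 1)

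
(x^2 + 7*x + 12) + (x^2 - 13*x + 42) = 2*x^2 - 6*x + 54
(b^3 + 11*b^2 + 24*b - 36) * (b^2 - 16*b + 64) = b^5 - 5*b^4 - 88*b^3 + 284*b^2 + 2112*b - 2304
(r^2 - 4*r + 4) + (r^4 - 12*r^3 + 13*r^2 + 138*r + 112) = r^4 - 12*r^3 + 14*r^2 + 134*r + 116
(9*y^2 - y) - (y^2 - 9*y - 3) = 8*y^2 + 8*y + 3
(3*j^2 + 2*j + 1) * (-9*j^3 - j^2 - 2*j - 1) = -27*j^5 - 21*j^4 - 17*j^3 - 8*j^2 - 4*j - 1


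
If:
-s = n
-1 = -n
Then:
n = 1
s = -1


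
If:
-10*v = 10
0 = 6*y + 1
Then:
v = -1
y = -1/6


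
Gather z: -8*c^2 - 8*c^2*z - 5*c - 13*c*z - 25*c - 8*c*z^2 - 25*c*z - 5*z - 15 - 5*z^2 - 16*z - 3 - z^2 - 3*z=-8*c^2 - 30*c + z^2*(-8*c - 6) + z*(-8*c^2 - 38*c - 24) - 18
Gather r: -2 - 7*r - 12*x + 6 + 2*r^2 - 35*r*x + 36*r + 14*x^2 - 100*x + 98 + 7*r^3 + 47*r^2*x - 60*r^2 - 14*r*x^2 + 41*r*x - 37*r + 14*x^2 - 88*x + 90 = 7*r^3 + r^2*(47*x - 58) + r*(-14*x^2 + 6*x - 8) + 28*x^2 - 200*x + 192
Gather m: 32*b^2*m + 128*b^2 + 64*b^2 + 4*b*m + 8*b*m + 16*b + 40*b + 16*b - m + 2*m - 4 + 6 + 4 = 192*b^2 + 72*b + m*(32*b^2 + 12*b + 1) + 6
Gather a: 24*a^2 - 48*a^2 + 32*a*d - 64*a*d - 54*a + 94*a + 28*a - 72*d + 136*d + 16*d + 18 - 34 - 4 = -24*a^2 + a*(68 - 32*d) + 80*d - 20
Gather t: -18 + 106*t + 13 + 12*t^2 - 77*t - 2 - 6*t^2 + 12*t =6*t^2 + 41*t - 7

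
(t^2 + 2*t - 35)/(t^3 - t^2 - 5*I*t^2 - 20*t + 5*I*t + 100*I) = (t + 7)/(t^2 + t*(4 - 5*I) - 20*I)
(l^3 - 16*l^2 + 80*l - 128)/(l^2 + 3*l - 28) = (l^2 - 12*l + 32)/(l + 7)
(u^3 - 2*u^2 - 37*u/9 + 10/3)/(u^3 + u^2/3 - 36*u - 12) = (9*u^3 - 18*u^2 - 37*u + 30)/(3*(3*u^3 + u^2 - 108*u - 36))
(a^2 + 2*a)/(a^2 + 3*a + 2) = a/(a + 1)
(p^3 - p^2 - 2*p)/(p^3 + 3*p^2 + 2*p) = (p - 2)/(p + 2)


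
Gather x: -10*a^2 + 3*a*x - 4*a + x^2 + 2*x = -10*a^2 - 4*a + x^2 + x*(3*a + 2)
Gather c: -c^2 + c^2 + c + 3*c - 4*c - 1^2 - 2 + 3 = 0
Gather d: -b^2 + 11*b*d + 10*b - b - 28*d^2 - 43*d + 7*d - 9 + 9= -b^2 + 9*b - 28*d^2 + d*(11*b - 36)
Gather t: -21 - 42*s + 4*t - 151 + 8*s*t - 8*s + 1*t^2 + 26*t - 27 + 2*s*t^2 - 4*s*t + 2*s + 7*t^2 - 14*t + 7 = -48*s + t^2*(2*s + 8) + t*(4*s + 16) - 192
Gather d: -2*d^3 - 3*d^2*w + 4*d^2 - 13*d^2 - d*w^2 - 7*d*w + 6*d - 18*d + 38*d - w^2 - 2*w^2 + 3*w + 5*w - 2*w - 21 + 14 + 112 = -2*d^3 + d^2*(-3*w - 9) + d*(-w^2 - 7*w + 26) - 3*w^2 + 6*w + 105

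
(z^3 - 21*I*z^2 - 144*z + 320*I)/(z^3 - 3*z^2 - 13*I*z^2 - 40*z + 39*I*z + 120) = (z - 8*I)/(z - 3)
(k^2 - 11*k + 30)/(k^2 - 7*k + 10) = (k - 6)/(k - 2)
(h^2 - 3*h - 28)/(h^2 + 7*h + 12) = (h - 7)/(h + 3)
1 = 1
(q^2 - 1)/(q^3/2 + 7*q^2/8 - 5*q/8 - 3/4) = 8*(q + 1)/(4*q^2 + 11*q + 6)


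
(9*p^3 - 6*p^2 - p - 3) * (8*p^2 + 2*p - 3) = 72*p^5 - 30*p^4 - 47*p^3 - 8*p^2 - 3*p + 9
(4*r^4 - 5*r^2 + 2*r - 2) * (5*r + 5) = 20*r^5 + 20*r^4 - 25*r^3 - 15*r^2 - 10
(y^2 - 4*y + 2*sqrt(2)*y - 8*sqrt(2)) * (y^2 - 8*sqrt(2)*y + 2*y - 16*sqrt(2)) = y^4 - 6*sqrt(2)*y^3 - 2*y^3 - 40*y^2 + 12*sqrt(2)*y^2 + 64*y + 48*sqrt(2)*y + 256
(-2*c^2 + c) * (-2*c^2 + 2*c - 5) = 4*c^4 - 6*c^3 + 12*c^2 - 5*c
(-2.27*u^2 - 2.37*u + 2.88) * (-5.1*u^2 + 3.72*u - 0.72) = 11.577*u^4 + 3.6426*u^3 - 21.87*u^2 + 12.42*u - 2.0736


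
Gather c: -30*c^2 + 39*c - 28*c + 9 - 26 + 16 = -30*c^2 + 11*c - 1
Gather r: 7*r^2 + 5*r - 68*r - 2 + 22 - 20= 7*r^2 - 63*r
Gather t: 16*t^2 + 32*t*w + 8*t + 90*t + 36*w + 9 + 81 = 16*t^2 + t*(32*w + 98) + 36*w + 90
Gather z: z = z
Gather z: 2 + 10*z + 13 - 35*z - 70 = -25*z - 55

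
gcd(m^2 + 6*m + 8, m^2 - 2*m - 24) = m + 4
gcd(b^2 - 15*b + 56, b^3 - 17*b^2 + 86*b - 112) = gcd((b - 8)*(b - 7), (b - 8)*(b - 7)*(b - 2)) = b^2 - 15*b + 56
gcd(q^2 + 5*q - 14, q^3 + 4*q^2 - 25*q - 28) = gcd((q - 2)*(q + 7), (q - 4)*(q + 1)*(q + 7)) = q + 7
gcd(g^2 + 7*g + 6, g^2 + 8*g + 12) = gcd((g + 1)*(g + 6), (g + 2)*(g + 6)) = g + 6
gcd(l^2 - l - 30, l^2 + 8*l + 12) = 1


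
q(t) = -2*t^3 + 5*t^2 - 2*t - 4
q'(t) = -6*t^2 + 10*t - 2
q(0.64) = -3.76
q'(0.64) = 1.94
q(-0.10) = -3.75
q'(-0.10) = -3.06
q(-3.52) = 152.22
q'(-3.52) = -111.54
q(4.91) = -130.02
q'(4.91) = -97.55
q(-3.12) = 111.65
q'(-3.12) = -91.61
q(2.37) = -7.28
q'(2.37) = -12.00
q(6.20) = -300.86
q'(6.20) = -170.64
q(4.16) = -69.77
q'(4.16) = -64.23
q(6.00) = -268.00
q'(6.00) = -158.00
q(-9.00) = 1877.00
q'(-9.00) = -578.00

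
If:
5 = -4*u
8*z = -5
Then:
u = -5/4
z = -5/8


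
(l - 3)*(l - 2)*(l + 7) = l^3 + 2*l^2 - 29*l + 42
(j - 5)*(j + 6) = j^2 + j - 30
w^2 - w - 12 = (w - 4)*(w + 3)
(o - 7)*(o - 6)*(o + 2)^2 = o^4 - 9*o^3 - 6*o^2 + 116*o + 168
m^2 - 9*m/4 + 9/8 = (m - 3/2)*(m - 3/4)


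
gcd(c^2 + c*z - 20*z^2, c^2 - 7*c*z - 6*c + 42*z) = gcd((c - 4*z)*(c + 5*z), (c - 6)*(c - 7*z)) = 1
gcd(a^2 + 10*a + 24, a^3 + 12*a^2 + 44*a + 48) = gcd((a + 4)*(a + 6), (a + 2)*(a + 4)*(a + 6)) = a^2 + 10*a + 24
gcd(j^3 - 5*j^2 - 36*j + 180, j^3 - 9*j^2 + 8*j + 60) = j^2 - 11*j + 30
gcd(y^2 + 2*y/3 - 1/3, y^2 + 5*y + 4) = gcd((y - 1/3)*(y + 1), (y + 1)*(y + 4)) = y + 1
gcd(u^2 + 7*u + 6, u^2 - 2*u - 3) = u + 1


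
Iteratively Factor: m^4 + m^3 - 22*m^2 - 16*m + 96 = (m - 2)*(m^3 + 3*m^2 - 16*m - 48) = (m - 2)*(m + 3)*(m^2 - 16) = (m - 2)*(m + 3)*(m + 4)*(m - 4)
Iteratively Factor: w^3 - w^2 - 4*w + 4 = (w + 2)*(w^2 - 3*w + 2) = (w - 1)*(w + 2)*(w - 2)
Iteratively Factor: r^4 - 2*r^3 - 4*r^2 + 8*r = (r - 2)*(r^3 - 4*r) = r*(r - 2)*(r^2 - 4) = r*(r - 2)^2*(r + 2)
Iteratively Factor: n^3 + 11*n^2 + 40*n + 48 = (n + 3)*(n^2 + 8*n + 16) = (n + 3)*(n + 4)*(n + 4)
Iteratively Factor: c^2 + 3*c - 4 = (c - 1)*(c + 4)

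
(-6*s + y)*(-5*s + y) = 30*s^2 - 11*s*y + y^2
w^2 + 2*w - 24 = (w - 4)*(w + 6)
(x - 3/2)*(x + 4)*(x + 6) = x^3 + 17*x^2/2 + 9*x - 36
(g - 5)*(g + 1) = g^2 - 4*g - 5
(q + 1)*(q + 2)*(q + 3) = q^3 + 6*q^2 + 11*q + 6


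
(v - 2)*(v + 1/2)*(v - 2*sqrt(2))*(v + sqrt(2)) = v^4 - 3*v^3/2 - sqrt(2)*v^3 - 5*v^2 + 3*sqrt(2)*v^2/2 + sqrt(2)*v + 6*v + 4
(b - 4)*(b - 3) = b^2 - 7*b + 12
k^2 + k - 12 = (k - 3)*(k + 4)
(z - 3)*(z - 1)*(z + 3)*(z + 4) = z^4 + 3*z^3 - 13*z^2 - 27*z + 36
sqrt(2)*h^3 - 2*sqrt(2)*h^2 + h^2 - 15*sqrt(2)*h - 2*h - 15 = (h - 5)*(h + 3)*(sqrt(2)*h + 1)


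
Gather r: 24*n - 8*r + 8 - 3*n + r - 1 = 21*n - 7*r + 7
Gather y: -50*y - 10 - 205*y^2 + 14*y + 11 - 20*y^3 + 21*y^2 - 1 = -20*y^3 - 184*y^2 - 36*y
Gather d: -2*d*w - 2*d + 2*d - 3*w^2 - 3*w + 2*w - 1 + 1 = -2*d*w - 3*w^2 - w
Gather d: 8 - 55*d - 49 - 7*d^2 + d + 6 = -7*d^2 - 54*d - 35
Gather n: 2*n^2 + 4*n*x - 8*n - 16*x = 2*n^2 + n*(4*x - 8) - 16*x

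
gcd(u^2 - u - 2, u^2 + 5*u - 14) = u - 2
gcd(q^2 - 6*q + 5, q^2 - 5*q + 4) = q - 1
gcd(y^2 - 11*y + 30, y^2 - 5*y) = y - 5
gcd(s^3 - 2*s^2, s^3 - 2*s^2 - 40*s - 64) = 1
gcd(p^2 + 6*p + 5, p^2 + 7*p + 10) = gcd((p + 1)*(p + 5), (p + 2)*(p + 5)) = p + 5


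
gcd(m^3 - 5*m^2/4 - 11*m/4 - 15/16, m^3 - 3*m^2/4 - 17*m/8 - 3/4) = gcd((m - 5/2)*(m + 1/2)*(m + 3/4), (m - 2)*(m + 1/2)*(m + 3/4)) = m^2 + 5*m/4 + 3/8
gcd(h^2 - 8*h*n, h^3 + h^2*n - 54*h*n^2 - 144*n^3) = h - 8*n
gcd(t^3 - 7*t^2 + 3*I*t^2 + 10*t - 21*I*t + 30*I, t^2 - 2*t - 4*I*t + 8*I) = t - 2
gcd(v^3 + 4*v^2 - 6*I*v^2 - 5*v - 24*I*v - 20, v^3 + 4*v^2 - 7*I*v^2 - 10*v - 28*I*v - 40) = v^2 + v*(4 - 5*I) - 20*I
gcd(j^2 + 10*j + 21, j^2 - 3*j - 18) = j + 3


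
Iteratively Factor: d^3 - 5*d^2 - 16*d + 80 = (d - 4)*(d^2 - d - 20) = (d - 5)*(d - 4)*(d + 4)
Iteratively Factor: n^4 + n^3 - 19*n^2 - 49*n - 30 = (n + 1)*(n^3 - 19*n - 30) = (n + 1)*(n + 2)*(n^2 - 2*n - 15) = (n - 5)*(n + 1)*(n + 2)*(n + 3)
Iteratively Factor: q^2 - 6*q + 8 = (q - 4)*(q - 2)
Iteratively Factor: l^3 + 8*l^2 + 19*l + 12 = (l + 4)*(l^2 + 4*l + 3) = (l + 1)*(l + 4)*(l + 3)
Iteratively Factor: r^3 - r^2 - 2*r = (r)*(r^2 - r - 2) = r*(r + 1)*(r - 2)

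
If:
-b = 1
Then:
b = -1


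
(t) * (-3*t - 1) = -3*t^2 - t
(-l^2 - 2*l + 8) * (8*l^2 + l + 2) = -8*l^4 - 17*l^3 + 60*l^2 + 4*l + 16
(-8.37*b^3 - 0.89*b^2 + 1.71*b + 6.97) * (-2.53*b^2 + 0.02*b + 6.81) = 21.1761*b^5 + 2.0843*b^4 - 61.3438*b^3 - 23.6608*b^2 + 11.7845*b + 47.4657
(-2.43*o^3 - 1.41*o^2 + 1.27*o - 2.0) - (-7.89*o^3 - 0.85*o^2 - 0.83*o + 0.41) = 5.46*o^3 - 0.56*o^2 + 2.1*o - 2.41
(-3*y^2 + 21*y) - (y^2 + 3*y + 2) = -4*y^2 + 18*y - 2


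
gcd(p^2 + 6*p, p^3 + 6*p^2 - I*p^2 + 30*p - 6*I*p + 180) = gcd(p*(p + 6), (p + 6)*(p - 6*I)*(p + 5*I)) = p + 6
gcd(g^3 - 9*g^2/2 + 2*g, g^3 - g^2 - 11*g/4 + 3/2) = g - 1/2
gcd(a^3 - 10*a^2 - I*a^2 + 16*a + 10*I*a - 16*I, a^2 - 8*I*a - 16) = 1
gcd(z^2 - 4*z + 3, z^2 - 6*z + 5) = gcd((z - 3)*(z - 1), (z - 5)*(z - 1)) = z - 1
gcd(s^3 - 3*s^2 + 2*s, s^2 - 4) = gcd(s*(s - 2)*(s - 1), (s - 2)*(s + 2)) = s - 2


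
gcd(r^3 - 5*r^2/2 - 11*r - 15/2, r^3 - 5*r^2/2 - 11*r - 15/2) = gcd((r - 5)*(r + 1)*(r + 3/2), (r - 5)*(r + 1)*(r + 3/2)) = r^3 - 5*r^2/2 - 11*r - 15/2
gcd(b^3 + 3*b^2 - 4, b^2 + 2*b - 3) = b - 1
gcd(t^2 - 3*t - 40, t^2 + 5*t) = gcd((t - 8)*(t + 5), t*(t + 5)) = t + 5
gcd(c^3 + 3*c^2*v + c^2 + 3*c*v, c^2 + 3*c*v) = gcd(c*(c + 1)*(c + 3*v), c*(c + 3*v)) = c^2 + 3*c*v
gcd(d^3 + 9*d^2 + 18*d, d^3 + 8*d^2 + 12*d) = d^2 + 6*d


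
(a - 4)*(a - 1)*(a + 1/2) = a^3 - 9*a^2/2 + 3*a/2 + 2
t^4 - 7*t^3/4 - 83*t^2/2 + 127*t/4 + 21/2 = (t - 7)*(t - 1)*(t + 1/4)*(t + 6)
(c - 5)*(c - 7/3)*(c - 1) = c^3 - 25*c^2/3 + 19*c - 35/3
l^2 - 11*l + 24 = (l - 8)*(l - 3)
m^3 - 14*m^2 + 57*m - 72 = (m - 8)*(m - 3)^2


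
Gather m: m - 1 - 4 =m - 5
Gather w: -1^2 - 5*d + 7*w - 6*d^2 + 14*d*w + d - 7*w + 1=-6*d^2 + 14*d*w - 4*d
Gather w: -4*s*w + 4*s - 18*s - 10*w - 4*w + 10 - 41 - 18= -14*s + w*(-4*s - 14) - 49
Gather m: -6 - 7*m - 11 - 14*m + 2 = -21*m - 15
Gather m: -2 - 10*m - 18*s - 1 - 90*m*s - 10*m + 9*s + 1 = m*(-90*s - 20) - 9*s - 2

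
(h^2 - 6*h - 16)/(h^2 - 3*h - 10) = (h - 8)/(h - 5)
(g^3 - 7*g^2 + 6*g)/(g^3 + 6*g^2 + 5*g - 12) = g*(g - 6)/(g^2 + 7*g + 12)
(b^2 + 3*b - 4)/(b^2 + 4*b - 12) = (b^2 + 3*b - 4)/(b^2 + 4*b - 12)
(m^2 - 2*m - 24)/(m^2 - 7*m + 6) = (m + 4)/(m - 1)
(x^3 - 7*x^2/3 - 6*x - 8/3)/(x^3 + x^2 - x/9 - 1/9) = 3*(3*x^2 - 10*x - 8)/(9*x^2 - 1)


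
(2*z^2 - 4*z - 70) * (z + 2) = 2*z^3 - 78*z - 140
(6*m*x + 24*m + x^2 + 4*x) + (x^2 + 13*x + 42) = 6*m*x + 24*m + 2*x^2 + 17*x + 42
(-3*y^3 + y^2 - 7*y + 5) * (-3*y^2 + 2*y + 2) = 9*y^5 - 9*y^4 + 17*y^3 - 27*y^2 - 4*y + 10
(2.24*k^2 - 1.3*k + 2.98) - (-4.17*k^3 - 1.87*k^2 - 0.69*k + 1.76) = 4.17*k^3 + 4.11*k^2 - 0.61*k + 1.22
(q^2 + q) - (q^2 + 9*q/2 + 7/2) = -7*q/2 - 7/2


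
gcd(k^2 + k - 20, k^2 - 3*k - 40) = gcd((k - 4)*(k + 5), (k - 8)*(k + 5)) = k + 5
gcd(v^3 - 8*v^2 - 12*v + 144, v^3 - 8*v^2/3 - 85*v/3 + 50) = v - 6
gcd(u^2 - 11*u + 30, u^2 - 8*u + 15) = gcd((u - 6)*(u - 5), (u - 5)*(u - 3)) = u - 5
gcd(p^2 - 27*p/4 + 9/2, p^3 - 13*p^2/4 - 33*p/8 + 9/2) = p - 3/4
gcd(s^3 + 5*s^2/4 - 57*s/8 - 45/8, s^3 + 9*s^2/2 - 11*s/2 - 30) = s^2 + s/2 - 15/2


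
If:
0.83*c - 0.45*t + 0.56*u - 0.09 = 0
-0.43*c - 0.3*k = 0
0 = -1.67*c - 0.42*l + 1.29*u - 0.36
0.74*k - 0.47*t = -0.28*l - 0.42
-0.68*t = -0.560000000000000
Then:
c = 0.15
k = -0.21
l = 0.43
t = 0.82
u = 0.61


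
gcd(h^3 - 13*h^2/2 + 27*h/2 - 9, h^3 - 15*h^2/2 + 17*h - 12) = h^2 - 7*h/2 + 3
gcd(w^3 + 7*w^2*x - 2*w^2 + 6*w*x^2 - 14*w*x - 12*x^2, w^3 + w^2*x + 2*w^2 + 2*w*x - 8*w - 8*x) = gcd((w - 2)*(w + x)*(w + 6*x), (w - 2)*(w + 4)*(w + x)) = w^2 + w*x - 2*w - 2*x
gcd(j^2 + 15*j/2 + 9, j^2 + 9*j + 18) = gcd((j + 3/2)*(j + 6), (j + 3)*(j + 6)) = j + 6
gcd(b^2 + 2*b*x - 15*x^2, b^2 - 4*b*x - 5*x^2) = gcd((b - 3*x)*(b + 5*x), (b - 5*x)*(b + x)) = 1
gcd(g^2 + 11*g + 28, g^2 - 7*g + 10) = 1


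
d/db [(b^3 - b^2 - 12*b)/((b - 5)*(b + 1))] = (b^4 - 8*b^3 + b^2 + 10*b + 60)/(b^4 - 8*b^3 + 6*b^2 + 40*b + 25)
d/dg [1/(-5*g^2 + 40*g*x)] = 2*(g - 4*x)/(5*g^2*(g - 8*x)^2)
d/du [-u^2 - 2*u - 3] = -2*u - 2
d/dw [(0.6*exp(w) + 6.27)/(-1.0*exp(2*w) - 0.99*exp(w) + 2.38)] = (0.6*exp(2*w) + 12.54*exp(w) + 7.6353)*exp(w)/(1.0*exp(4*w) + 1.98*exp(3*w) - 3.7799*exp(2*w) - 4.7124*exp(w) + 5.6644)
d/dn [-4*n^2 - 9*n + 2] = -8*n - 9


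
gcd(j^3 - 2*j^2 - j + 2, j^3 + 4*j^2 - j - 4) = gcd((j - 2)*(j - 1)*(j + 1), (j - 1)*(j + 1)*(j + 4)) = j^2 - 1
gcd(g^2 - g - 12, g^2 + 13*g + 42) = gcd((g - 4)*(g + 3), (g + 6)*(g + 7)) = 1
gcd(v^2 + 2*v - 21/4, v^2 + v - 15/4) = v - 3/2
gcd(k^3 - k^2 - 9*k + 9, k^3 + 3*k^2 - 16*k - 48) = k + 3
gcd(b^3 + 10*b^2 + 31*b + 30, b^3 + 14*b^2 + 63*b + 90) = b^2 + 8*b + 15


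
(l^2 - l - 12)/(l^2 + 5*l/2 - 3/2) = 2*(l - 4)/(2*l - 1)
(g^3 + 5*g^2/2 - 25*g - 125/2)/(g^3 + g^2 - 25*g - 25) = (g + 5/2)/(g + 1)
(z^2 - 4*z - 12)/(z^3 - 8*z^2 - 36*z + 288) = (z + 2)/(z^2 - 2*z - 48)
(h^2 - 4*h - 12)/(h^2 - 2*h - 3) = (-h^2 + 4*h + 12)/(-h^2 + 2*h + 3)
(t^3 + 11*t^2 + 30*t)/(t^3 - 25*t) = (t + 6)/(t - 5)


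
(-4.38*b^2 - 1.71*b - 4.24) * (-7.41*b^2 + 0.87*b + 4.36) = 32.4558*b^4 + 8.8605*b^3 + 10.8339*b^2 - 11.1444*b - 18.4864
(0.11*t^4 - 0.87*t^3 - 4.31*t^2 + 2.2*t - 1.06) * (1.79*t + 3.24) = 0.1969*t^5 - 1.2009*t^4 - 10.5337*t^3 - 10.0264*t^2 + 5.2306*t - 3.4344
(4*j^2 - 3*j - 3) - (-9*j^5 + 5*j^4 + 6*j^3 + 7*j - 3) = 9*j^5 - 5*j^4 - 6*j^3 + 4*j^2 - 10*j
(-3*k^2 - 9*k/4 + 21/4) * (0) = 0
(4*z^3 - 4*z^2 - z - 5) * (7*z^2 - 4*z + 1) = 28*z^5 - 44*z^4 + 13*z^3 - 35*z^2 + 19*z - 5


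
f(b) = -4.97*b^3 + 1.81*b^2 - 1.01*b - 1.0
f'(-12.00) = -2191.49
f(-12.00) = 8859.92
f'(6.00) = -516.05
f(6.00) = -1015.42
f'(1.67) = -36.55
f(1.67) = -20.79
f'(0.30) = -1.27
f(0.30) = -1.27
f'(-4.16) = -274.10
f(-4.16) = 392.32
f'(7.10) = -726.92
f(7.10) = -1695.75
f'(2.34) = -74.18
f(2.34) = -57.13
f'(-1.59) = -44.46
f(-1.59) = 25.16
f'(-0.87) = -15.44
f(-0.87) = 4.52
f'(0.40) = -1.95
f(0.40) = -1.43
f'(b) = -14.91*b^2 + 3.62*b - 1.01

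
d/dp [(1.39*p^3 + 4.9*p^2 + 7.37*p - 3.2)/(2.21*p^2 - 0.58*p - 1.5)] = (3.0719*p^4 - 1.6124*p^3 - 25.3847*p^2 - 0.556000000000004*p - 12.911)/(4.8841*p^4 - 2.5636*p^3 - 6.2936*p^2 + 1.74*p + 2.25)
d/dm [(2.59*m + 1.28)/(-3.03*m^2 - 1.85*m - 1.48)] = (7.8477*m^2 + 7.7568*m - 1.4652)/(9.1809*m^4 + 11.211*m^3 + 12.3913*m^2 + 5.476*m + 2.1904)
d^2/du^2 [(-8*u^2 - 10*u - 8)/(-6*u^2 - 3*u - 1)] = 4*(108*u^3 + 360*u^2 + 126*u + 1)/(216*u^6 + 324*u^5 + 270*u^4 + 135*u^3 + 45*u^2 + 9*u + 1)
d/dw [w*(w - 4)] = 2*w - 4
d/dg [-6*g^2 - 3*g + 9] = -12*g - 3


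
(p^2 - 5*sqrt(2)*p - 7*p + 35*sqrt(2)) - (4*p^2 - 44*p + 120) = -3*p^2 - 5*sqrt(2)*p + 37*p - 120 + 35*sqrt(2)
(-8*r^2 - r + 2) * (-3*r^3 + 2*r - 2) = 24*r^5 + 3*r^4 - 22*r^3 + 14*r^2 + 6*r - 4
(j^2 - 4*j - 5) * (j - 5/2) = j^3 - 13*j^2/2 + 5*j + 25/2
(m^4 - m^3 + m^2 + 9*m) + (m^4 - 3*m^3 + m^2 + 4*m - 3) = 2*m^4 - 4*m^3 + 2*m^2 + 13*m - 3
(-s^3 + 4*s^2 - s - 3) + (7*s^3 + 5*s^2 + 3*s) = 6*s^3 + 9*s^2 + 2*s - 3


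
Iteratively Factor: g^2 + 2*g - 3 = (g - 1)*(g + 3)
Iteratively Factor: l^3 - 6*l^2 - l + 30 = (l + 2)*(l^2 - 8*l + 15) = (l - 5)*(l + 2)*(l - 3)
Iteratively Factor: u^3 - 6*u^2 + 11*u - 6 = (u - 2)*(u^2 - 4*u + 3) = (u - 3)*(u - 2)*(u - 1)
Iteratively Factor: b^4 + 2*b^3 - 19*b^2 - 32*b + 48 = (b + 3)*(b^3 - b^2 - 16*b + 16) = (b - 4)*(b + 3)*(b^2 + 3*b - 4) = (b - 4)*(b + 3)*(b + 4)*(b - 1)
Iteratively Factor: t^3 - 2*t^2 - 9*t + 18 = (t - 3)*(t^2 + t - 6) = (t - 3)*(t + 3)*(t - 2)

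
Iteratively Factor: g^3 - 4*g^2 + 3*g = (g - 1)*(g^2 - 3*g) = g*(g - 1)*(g - 3)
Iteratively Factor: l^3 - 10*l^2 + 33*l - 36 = (l - 4)*(l^2 - 6*l + 9) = (l - 4)*(l - 3)*(l - 3)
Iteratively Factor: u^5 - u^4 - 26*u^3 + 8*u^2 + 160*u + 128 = (u + 4)*(u^4 - 5*u^3 - 6*u^2 + 32*u + 32) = (u - 4)*(u + 4)*(u^3 - u^2 - 10*u - 8) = (u - 4)*(u + 1)*(u + 4)*(u^2 - 2*u - 8) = (u - 4)*(u + 1)*(u + 2)*(u + 4)*(u - 4)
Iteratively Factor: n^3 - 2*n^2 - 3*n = (n)*(n^2 - 2*n - 3) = n*(n - 3)*(n + 1)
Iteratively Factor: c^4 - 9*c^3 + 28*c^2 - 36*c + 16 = (c - 4)*(c^3 - 5*c^2 + 8*c - 4) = (c - 4)*(c - 2)*(c^2 - 3*c + 2) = (c - 4)*(c - 2)^2*(c - 1)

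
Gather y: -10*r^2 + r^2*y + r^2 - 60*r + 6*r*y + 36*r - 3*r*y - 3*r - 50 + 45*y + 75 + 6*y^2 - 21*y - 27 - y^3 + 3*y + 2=-9*r^2 - 27*r - y^3 + 6*y^2 + y*(r^2 + 3*r + 27)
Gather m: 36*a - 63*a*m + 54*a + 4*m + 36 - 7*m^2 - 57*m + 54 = 90*a - 7*m^2 + m*(-63*a - 53) + 90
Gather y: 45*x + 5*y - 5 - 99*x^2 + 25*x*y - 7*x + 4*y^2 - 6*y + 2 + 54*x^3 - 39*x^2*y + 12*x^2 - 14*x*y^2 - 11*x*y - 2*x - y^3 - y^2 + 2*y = 54*x^3 - 87*x^2 + 36*x - y^3 + y^2*(3 - 14*x) + y*(-39*x^2 + 14*x + 1) - 3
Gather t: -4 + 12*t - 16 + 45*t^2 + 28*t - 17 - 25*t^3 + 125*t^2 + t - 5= -25*t^3 + 170*t^2 + 41*t - 42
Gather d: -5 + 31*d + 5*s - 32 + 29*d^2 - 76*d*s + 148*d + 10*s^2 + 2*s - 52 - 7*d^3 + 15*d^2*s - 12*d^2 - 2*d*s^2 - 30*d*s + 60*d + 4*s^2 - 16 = -7*d^3 + d^2*(15*s + 17) + d*(-2*s^2 - 106*s + 239) + 14*s^2 + 7*s - 105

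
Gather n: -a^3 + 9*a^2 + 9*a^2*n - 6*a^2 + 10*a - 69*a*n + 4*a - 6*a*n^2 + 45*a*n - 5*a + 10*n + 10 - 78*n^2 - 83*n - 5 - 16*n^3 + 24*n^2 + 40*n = -a^3 + 3*a^2 + 9*a - 16*n^3 + n^2*(-6*a - 54) + n*(9*a^2 - 24*a - 33) + 5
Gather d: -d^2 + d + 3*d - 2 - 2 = -d^2 + 4*d - 4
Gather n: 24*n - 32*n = -8*n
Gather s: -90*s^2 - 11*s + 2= -90*s^2 - 11*s + 2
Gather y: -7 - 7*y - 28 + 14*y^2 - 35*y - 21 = 14*y^2 - 42*y - 56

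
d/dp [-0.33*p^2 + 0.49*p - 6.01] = 0.49 - 0.66*p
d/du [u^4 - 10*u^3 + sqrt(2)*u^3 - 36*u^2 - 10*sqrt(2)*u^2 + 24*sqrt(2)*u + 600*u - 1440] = 4*u^3 - 30*u^2 + 3*sqrt(2)*u^2 - 72*u - 20*sqrt(2)*u + 24*sqrt(2) + 600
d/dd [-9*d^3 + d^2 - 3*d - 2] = -27*d^2 + 2*d - 3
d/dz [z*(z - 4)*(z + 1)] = 3*z^2 - 6*z - 4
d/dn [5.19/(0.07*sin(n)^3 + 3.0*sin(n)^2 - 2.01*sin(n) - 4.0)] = (-1.0899*sin(n)^2 - 31.14*sin(n) + 10.4319)*cos(n)/(0.07*sin(n)^3 + 3.0*sin(n)^2 - 2.01*sin(n) - 4.0)^2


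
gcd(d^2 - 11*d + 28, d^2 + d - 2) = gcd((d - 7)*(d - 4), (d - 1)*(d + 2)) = 1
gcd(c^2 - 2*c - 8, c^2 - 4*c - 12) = c + 2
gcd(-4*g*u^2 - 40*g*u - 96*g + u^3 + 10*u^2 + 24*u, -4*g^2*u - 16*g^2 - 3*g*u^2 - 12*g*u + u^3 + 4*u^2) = -4*g*u - 16*g + u^2 + 4*u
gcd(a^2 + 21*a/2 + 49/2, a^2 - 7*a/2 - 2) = 1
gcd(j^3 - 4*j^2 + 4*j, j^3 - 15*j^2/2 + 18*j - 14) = j^2 - 4*j + 4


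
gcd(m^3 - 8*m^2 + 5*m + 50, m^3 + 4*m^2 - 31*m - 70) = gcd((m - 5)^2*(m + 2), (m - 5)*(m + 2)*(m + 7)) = m^2 - 3*m - 10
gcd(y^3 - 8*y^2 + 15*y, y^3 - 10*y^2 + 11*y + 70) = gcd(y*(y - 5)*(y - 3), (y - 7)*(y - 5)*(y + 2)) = y - 5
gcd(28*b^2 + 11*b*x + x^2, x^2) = 1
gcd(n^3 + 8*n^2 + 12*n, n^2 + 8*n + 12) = n^2 + 8*n + 12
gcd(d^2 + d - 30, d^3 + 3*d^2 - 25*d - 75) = d - 5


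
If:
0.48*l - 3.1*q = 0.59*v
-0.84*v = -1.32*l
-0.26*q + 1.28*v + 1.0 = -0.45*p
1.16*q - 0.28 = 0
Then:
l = -1.67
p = 5.40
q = 0.24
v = -2.63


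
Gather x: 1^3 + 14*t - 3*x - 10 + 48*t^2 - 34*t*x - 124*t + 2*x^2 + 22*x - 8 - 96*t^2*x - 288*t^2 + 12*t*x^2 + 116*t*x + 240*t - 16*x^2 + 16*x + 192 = -240*t^2 + 130*t + x^2*(12*t - 14) + x*(-96*t^2 + 82*t + 35) + 175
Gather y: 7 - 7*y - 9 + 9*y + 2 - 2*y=0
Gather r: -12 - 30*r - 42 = -30*r - 54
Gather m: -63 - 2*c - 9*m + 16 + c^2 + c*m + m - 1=c^2 - 2*c + m*(c - 8) - 48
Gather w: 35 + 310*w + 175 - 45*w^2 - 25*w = -45*w^2 + 285*w + 210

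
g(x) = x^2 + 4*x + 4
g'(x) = 2*x + 4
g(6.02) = 64.32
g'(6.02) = 16.04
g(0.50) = 6.25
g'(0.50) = 5.00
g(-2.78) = 0.61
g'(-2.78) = -1.56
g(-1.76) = 0.06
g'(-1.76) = 0.48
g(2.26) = 18.15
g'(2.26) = 8.52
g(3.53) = 30.58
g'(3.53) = 11.06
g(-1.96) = 0.00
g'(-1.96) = 0.08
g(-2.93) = 0.86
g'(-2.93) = -1.86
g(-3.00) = 1.00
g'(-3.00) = -2.00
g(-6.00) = 16.00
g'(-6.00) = -8.00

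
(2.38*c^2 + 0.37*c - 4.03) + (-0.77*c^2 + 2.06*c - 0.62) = 1.61*c^2 + 2.43*c - 4.65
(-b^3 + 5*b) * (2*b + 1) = -2*b^4 - b^3 + 10*b^2 + 5*b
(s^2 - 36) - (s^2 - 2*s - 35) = 2*s - 1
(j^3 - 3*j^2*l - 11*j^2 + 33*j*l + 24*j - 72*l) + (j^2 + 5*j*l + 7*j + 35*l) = j^3 - 3*j^2*l - 10*j^2 + 38*j*l + 31*j - 37*l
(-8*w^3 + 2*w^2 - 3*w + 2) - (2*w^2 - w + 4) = -8*w^3 - 2*w - 2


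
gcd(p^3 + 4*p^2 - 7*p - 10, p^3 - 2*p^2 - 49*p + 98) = p - 2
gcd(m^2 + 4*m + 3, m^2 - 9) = m + 3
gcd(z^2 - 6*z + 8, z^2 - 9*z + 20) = z - 4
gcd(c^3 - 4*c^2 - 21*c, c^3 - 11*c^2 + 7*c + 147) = c^2 - 4*c - 21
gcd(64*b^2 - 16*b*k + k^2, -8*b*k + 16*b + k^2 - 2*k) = 8*b - k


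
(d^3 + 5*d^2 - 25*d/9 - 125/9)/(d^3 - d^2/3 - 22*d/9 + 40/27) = 3*(3*d^2 + 10*d - 25)/(9*d^2 - 18*d + 8)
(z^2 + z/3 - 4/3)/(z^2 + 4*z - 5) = (z + 4/3)/(z + 5)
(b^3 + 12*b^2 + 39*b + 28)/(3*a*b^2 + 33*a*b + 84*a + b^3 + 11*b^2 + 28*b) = (b + 1)/(3*a + b)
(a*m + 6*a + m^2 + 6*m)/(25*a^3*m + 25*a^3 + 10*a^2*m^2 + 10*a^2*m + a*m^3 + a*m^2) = (a*m + 6*a + m^2 + 6*m)/(a*(25*a^2*m + 25*a^2 + 10*a*m^2 + 10*a*m + m^3 + m^2))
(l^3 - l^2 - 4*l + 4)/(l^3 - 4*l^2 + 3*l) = (l^2 - 4)/(l*(l - 3))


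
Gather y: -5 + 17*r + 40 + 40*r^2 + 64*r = 40*r^2 + 81*r + 35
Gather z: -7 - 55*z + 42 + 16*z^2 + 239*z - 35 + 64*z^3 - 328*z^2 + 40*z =64*z^3 - 312*z^2 + 224*z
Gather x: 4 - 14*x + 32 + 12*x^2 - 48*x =12*x^2 - 62*x + 36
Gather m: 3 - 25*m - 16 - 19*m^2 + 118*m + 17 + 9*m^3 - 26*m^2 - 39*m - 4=9*m^3 - 45*m^2 + 54*m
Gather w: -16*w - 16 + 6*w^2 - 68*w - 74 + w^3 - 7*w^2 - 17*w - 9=w^3 - w^2 - 101*w - 99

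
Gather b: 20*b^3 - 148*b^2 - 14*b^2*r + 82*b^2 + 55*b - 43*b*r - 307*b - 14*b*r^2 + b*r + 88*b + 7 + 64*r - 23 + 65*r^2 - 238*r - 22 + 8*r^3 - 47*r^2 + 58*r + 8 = 20*b^3 + b^2*(-14*r - 66) + b*(-14*r^2 - 42*r - 164) + 8*r^3 + 18*r^2 - 116*r - 30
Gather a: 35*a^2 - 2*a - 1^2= 35*a^2 - 2*a - 1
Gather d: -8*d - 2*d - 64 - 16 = -10*d - 80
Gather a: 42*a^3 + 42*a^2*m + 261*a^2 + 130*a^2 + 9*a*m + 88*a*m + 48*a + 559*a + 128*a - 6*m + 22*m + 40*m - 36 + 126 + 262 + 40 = 42*a^3 + a^2*(42*m + 391) + a*(97*m + 735) + 56*m + 392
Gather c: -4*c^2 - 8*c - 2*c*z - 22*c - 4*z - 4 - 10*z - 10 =-4*c^2 + c*(-2*z - 30) - 14*z - 14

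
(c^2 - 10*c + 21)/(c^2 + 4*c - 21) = (c - 7)/(c + 7)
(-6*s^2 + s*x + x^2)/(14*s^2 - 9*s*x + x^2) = (3*s + x)/(-7*s + x)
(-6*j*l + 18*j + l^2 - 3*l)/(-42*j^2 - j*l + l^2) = (6*j*l - 18*j - l^2 + 3*l)/(42*j^2 + j*l - l^2)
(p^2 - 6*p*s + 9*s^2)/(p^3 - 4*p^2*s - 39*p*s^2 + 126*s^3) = (p - 3*s)/(p^2 - p*s - 42*s^2)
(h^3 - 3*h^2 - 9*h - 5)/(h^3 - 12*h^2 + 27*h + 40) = (h + 1)/(h - 8)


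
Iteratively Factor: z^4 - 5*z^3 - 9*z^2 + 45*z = (z)*(z^3 - 5*z^2 - 9*z + 45) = z*(z - 3)*(z^2 - 2*z - 15) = z*(z - 5)*(z - 3)*(z + 3)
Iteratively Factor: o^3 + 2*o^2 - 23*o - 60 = (o - 5)*(o^2 + 7*o + 12) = (o - 5)*(o + 3)*(o + 4)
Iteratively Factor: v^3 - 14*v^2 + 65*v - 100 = (v - 5)*(v^2 - 9*v + 20) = (v - 5)*(v - 4)*(v - 5)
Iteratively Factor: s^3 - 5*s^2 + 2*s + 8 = (s + 1)*(s^2 - 6*s + 8) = (s - 2)*(s + 1)*(s - 4)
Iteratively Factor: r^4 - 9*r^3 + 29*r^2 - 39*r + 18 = (r - 3)*(r^3 - 6*r^2 + 11*r - 6) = (r - 3)^2*(r^2 - 3*r + 2) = (r - 3)^2*(r - 2)*(r - 1)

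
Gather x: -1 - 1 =-2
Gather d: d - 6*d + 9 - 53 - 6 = -5*d - 50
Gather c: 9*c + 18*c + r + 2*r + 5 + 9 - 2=27*c + 3*r + 12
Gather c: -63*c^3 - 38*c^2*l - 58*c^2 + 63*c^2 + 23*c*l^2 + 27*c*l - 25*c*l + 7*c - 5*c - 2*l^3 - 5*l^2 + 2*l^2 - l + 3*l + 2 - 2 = -63*c^3 + c^2*(5 - 38*l) + c*(23*l^2 + 2*l + 2) - 2*l^3 - 3*l^2 + 2*l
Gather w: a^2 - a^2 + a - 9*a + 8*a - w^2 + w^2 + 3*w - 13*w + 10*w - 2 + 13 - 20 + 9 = 0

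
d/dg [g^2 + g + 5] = 2*g + 1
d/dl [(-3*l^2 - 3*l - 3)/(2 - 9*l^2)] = 3*(-9*l^2 - 22*l - 2)/(81*l^4 - 36*l^2 + 4)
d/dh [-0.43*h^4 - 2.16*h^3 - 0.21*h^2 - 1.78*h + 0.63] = -1.72*h^3 - 6.48*h^2 - 0.42*h - 1.78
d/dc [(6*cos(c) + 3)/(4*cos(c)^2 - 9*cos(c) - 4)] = 3*(8*cos(c)^2 + 8*cos(c) - 1)*sin(c)/(4*sin(c)^2 + 9*cos(c))^2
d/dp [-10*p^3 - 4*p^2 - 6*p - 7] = -30*p^2 - 8*p - 6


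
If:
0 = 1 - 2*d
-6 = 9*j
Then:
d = 1/2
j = -2/3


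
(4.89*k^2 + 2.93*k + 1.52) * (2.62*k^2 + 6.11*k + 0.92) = 12.8118*k^4 + 37.5545*k^3 + 26.3835*k^2 + 11.9828*k + 1.3984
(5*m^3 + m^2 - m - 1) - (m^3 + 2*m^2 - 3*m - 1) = 4*m^3 - m^2 + 2*m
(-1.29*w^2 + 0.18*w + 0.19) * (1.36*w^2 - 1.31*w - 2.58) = -1.7544*w^4 + 1.9347*w^3 + 3.3508*w^2 - 0.7133*w - 0.4902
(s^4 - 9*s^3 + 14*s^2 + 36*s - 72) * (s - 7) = s^5 - 16*s^4 + 77*s^3 - 62*s^2 - 324*s + 504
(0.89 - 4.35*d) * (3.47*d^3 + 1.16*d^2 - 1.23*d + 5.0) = -15.0945*d^4 - 1.9577*d^3 + 6.3829*d^2 - 22.8447*d + 4.45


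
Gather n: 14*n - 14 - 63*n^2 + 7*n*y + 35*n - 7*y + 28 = -63*n^2 + n*(7*y + 49) - 7*y + 14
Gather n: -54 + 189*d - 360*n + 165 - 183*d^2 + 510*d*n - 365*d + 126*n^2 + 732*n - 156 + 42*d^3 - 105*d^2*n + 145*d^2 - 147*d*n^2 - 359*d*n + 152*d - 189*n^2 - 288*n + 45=42*d^3 - 38*d^2 - 24*d + n^2*(-147*d - 63) + n*(-105*d^2 + 151*d + 84)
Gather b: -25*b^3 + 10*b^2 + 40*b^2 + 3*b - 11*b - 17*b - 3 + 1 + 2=-25*b^3 + 50*b^2 - 25*b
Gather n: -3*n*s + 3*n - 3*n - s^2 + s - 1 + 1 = -3*n*s - s^2 + s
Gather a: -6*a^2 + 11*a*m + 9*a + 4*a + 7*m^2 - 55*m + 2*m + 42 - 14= -6*a^2 + a*(11*m + 13) + 7*m^2 - 53*m + 28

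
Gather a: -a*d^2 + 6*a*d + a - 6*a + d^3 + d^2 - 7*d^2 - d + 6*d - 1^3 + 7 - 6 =a*(-d^2 + 6*d - 5) + d^3 - 6*d^2 + 5*d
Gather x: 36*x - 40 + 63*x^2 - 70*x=63*x^2 - 34*x - 40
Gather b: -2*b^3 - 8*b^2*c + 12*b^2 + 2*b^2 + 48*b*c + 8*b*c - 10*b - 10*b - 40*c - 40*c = -2*b^3 + b^2*(14 - 8*c) + b*(56*c - 20) - 80*c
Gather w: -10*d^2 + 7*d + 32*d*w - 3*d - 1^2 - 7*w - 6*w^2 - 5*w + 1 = -10*d^2 + 4*d - 6*w^2 + w*(32*d - 12)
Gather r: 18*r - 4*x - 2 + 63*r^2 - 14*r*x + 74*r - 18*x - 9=63*r^2 + r*(92 - 14*x) - 22*x - 11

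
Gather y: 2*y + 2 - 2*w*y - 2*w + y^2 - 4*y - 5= -2*w + y^2 + y*(-2*w - 2) - 3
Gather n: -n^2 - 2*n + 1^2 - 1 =-n^2 - 2*n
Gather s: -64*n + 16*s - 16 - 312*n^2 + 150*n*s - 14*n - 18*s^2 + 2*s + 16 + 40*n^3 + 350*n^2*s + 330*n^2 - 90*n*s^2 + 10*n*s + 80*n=40*n^3 + 18*n^2 + 2*n + s^2*(-90*n - 18) + s*(350*n^2 + 160*n + 18)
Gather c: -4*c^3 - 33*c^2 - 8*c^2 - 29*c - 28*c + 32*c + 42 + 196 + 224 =-4*c^3 - 41*c^2 - 25*c + 462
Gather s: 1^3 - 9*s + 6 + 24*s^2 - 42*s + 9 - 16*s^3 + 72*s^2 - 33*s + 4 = -16*s^3 + 96*s^2 - 84*s + 20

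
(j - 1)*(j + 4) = j^2 + 3*j - 4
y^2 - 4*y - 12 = (y - 6)*(y + 2)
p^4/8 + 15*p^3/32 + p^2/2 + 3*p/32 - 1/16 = (p/4 + 1/4)*(p/2 + 1/2)*(p - 1/4)*(p + 2)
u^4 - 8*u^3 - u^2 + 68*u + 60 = (u - 6)*(u - 5)*(u + 1)*(u + 2)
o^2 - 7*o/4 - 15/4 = (o - 3)*(o + 5/4)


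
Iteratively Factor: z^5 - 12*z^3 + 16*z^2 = (z + 4)*(z^4 - 4*z^3 + 4*z^2) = (z - 2)*(z + 4)*(z^3 - 2*z^2) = z*(z - 2)*(z + 4)*(z^2 - 2*z) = z^2*(z - 2)*(z + 4)*(z - 2)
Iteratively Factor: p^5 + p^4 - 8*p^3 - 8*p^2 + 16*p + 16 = (p + 2)*(p^4 - p^3 - 6*p^2 + 4*p + 8) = (p - 2)*(p + 2)*(p^3 + p^2 - 4*p - 4) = (p - 2)^2*(p + 2)*(p^2 + 3*p + 2) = (p - 2)^2*(p + 1)*(p + 2)*(p + 2)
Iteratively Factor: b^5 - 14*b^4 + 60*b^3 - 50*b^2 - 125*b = (b - 5)*(b^4 - 9*b^3 + 15*b^2 + 25*b) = (b - 5)^2*(b^3 - 4*b^2 - 5*b) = (b - 5)^3*(b^2 + b) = (b - 5)^3*(b + 1)*(b)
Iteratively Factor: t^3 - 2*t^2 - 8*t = (t)*(t^2 - 2*t - 8) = t*(t + 2)*(t - 4)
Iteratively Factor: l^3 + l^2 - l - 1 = (l + 1)*(l^2 - 1) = (l + 1)^2*(l - 1)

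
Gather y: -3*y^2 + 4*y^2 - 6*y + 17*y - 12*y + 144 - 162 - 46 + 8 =y^2 - y - 56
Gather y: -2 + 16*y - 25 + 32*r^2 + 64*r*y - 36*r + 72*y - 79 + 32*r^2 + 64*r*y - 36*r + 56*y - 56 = 64*r^2 - 72*r + y*(128*r + 144) - 162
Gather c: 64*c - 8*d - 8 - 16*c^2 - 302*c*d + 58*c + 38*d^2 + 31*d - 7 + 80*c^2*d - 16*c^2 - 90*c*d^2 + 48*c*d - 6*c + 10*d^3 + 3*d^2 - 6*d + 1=c^2*(80*d - 32) + c*(-90*d^2 - 254*d + 116) + 10*d^3 + 41*d^2 + 17*d - 14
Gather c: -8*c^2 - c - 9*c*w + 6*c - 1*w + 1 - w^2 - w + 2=-8*c^2 + c*(5 - 9*w) - w^2 - 2*w + 3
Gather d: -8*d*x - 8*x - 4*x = -8*d*x - 12*x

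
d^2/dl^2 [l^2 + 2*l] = 2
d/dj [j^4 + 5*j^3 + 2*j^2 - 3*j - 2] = 4*j^3 + 15*j^2 + 4*j - 3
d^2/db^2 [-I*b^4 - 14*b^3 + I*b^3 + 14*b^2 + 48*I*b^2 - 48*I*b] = -12*I*b^2 + 6*b*(-14 + I) + 28 + 96*I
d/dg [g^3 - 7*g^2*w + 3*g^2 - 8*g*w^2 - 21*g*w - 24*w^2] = 3*g^2 - 14*g*w + 6*g - 8*w^2 - 21*w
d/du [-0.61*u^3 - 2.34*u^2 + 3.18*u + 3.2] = -1.83*u^2 - 4.68*u + 3.18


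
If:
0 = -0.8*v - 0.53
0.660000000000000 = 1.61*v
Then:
No Solution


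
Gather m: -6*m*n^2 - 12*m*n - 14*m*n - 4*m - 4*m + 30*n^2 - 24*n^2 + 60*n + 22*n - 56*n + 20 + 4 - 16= m*(-6*n^2 - 26*n - 8) + 6*n^2 + 26*n + 8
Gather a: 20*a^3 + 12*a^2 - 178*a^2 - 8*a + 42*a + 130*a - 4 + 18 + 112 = 20*a^3 - 166*a^2 + 164*a + 126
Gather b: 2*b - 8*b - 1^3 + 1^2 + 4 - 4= -6*b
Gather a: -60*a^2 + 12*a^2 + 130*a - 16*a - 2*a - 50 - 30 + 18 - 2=-48*a^2 + 112*a - 64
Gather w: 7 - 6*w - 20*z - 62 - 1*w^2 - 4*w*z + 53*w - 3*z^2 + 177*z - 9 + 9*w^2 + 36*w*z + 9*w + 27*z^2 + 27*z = 8*w^2 + w*(32*z + 56) + 24*z^2 + 184*z - 64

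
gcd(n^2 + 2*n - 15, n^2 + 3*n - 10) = n + 5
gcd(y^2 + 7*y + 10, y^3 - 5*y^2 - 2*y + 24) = y + 2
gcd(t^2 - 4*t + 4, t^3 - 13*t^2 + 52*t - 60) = t - 2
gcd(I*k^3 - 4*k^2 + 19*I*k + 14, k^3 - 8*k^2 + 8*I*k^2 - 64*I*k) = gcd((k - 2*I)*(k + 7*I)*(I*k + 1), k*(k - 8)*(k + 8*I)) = 1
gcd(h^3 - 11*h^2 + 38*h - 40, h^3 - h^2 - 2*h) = h - 2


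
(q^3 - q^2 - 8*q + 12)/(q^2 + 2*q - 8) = (q^2 + q - 6)/(q + 4)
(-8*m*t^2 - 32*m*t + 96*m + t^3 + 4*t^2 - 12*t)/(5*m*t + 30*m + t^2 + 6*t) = (-8*m*t + 16*m + t^2 - 2*t)/(5*m + t)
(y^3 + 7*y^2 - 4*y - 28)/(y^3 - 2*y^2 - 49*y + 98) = (y + 2)/(y - 7)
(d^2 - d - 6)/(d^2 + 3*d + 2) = (d - 3)/(d + 1)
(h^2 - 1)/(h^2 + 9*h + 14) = (h^2 - 1)/(h^2 + 9*h + 14)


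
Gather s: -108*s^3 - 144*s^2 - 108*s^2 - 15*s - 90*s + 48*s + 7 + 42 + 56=-108*s^3 - 252*s^2 - 57*s + 105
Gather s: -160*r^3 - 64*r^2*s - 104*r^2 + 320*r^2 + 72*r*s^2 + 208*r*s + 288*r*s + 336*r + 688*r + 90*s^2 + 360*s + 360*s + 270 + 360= -160*r^3 + 216*r^2 + 1024*r + s^2*(72*r + 90) + s*(-64*r^2 + 496*r + 720) + 630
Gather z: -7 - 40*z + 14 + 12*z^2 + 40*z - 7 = 12*z^2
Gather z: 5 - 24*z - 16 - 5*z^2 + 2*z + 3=-5*z^2 - 22*z - 8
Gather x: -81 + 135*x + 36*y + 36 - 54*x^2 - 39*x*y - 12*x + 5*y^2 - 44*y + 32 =-54*x^2 + x*(123 - 39*y) + 5*y^2 - 8*y - 13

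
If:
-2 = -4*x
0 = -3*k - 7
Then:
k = -7/3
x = 1/2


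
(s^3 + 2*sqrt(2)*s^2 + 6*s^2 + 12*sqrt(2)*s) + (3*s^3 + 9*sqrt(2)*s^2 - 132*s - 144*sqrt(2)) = 4*s^3 + 6*s^2 + 11*sqrt(2)*s^2 - 132*s + 12*sqrt(2)*s - 144*sqrt(2)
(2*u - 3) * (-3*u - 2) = -6*u^2 + 5*u + 6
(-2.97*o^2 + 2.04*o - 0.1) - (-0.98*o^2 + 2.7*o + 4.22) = -1.99*o^2 - 0.66*o - 4.32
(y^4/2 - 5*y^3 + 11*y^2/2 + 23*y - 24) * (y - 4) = y^5/2 - 7*y^4 + 51*y^3/2 + y^2 - 116*y + 96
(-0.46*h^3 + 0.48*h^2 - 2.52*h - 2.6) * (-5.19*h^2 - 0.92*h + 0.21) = 2.3874*h^5 - 2.068*h^4 + 12.5406*h^3 + 15.9132*h^2 + 1.8628*h - 0.546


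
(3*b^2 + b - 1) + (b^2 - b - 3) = 4*b^2 - 4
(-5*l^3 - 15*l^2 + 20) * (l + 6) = -5*l^4 - 45*l^3 - 90*l^2 + 20*l + 120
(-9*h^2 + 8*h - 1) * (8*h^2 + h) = -72*h^4 + 55*h^3 - h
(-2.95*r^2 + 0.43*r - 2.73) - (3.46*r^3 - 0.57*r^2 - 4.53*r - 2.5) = -3.46*r^3 - 2.38*r^2 + 4.96*r - 0.23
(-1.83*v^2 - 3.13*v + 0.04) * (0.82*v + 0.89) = -1.5006*v^3 - 4.1953*v^2 - 2.7529*v + 0.0356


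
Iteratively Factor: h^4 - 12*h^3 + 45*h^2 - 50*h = (h - 5)*(h^3 - 7*h^2 + 10*h) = (h - 5)^2*(h^2 - 2*h) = h*(h - 5)^2*(h - 2)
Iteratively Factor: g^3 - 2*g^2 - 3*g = (g + 1)*(g^2 - 3*g) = g*(g + 1)*(g - 3)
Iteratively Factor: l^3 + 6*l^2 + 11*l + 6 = (l + 2)*(l^2 + 4*l + 3) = (l + 2)*(l + 3)*(l + 1)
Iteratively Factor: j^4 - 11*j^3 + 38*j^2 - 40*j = (j - 4)*(j^3 - 7*j^2 + 10*j) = j*(j - 4)*(j^2 - 7*j + 10) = j*(j - 4)*(j - 2)*(j - 5)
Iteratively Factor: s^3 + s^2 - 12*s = (s)*(s^2 + s - 12) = s*(s - 3)*(s + 4)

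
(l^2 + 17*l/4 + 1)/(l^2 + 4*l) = (l + 1/4)/l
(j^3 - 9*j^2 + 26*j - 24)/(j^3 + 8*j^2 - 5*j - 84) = (j^2 - 6*j + 8)/(j^2 + 11*j + 28)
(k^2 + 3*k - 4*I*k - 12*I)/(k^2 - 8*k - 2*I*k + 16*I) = (k^2 + k*(3 - 4*I) - 12*I)/(k^2 - 2*k*(4 + I) + 16*I)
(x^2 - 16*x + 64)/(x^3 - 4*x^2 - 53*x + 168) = (x - 8)/(x^2 + 4*x - 21)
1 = 1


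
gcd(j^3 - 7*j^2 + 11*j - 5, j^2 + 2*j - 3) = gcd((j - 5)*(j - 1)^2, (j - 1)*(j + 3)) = j - 1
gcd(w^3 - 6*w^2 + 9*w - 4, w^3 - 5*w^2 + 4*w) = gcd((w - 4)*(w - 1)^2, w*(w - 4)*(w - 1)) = w^2 - 5*w + 4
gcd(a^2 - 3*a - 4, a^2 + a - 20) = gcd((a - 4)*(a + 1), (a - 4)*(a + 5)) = a - 4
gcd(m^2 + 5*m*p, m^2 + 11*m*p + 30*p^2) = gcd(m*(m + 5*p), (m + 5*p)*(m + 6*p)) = m + 5*p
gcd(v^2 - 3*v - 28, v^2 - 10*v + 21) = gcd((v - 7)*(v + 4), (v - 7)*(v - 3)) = v - 7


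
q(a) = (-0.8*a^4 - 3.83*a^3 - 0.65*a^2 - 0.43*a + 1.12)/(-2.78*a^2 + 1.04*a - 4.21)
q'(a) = (5.56*a - 1.04)*(-0.8*a^4 - 3.83*a^3 - 0.65*a^2 - 0.43*a + 1.12)/(-2.78*a^2 + 1.04*a - 4.21)^2 + (-3.2*a^3 - 11.49*a^2 - 1.3*a - 0.43)/(-2.78*a^2 + 1.04*a - 4.21)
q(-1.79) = -0.91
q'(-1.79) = 0.44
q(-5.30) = 0.86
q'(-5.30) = -1.52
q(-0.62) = -0.33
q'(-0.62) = 0.31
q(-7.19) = 4.79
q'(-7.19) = -2.63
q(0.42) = -0.12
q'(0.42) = 0.80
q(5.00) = 14.54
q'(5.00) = 4.45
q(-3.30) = -1.01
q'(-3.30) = -0.35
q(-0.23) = -0.27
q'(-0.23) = 0.02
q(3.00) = 6.67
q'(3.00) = 3.44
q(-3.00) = -1.09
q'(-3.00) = -0.18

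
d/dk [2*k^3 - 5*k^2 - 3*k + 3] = 6*k^2 - 10*k - 3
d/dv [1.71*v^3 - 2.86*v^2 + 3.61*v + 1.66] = 5.13*v^2 - 5.72*v + 3.61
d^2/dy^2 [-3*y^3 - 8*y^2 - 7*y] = -18*y - 16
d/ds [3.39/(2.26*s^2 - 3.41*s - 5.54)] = (11.5599 - 15.3228*s)/(-2.26*s^2 + 3.41*s + 5.54)^2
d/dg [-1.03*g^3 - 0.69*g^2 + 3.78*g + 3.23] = -3.09*g^2 - 1.38*g + 3.78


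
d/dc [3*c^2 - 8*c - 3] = 6*c - 8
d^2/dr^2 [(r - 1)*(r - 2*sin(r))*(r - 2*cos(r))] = 2*sqrt(2)*r^2*sin(r + pi/4) + 6*r*sin(r) - 8*r*sin(2*r) - 10*r*cos(r) + 6*r - 8*sin(r) + 8*sqrt(2)*sin(2*r + pi/4) - 2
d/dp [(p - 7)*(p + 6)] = 2*p - 1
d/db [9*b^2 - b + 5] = 18*b - 1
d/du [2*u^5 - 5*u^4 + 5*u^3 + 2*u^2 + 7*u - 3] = 10*u^4 - 20*u^3 + 15*u^2 + 4*u + 7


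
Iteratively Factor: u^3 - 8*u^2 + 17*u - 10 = (u - 1)*(u^2 - 7*u + 10) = (u - 5)*(u - 1)*(u - 2)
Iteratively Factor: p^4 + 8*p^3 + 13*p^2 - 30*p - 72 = (p - 2)*(p^3 + 10*p^2 + 33*p + 36) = (p - 2)*(p + 3)*(p^2 + 7*p + 12) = (p - 2)*(p + 3)*(p + 4)*(p + 3)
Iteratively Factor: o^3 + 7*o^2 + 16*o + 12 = (o + 2)*(o^2 + 5*o + 6) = (o + 2)*(o + 3)*(o + 2)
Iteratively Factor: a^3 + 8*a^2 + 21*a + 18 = (a + 2)*(a^2 + 6*a + 9) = (a + 2)*(a + 3)*(a + 3)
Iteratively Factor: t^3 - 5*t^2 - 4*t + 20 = (t - 5)*(t^2 - 4) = (t - 5)*(t - 2)*(t + 2)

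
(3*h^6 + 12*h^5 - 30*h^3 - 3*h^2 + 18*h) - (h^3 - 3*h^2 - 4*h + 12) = 3*h^6 + 12*h^5 - 31*h^3 + 22*h - 12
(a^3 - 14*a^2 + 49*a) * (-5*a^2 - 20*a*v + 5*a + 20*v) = -5*a^5 - 20*a^4*v + 75*a^4 + 300*a^3*v - 315*a^3 - 1260*a^2*v + 245*a^2 + 980*a*v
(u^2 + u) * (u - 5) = u^3 - 4*u^2 - 5*u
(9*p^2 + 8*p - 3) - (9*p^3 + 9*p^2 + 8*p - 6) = 3 - 9*p^3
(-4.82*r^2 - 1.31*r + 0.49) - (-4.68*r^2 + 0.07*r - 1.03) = -0.140000000000001*r^2 - 1.38*r + 1.52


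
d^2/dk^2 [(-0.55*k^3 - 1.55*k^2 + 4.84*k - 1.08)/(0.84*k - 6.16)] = (-0.77616*k^3 + 17.07552*k^2 - 125.22048*k - 69.067264)/(0.592704*k^3 - 13.039488*k^2 + 95.622912*k - 233.744896)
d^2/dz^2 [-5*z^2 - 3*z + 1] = -10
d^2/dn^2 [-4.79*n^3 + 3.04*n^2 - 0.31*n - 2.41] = 6.08 - 28.74*n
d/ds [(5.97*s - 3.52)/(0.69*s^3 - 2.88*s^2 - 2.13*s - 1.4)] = (-8.2386*s^3 + 24.48*s^2 - 20.2752*s - 15.8556)/(0.4761*s^6 - 3.9744*s^5 + 5.355*s^4 + 10.3368*s^3 + 12.6009*s^2 + 5.964*s + 1.96)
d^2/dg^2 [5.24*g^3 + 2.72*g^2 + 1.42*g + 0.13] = 31.44*g + 5.44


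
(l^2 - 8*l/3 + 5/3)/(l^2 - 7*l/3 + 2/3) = (3*l^2 - 8*l + 5)/(3*l^2 - 7*l + 2)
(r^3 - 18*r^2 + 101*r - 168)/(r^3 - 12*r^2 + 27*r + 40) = (r^2 - 10*r + 21)/(r^2 - 4*r - 5)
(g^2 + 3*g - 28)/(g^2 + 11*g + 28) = (g - 4)/(g + 4)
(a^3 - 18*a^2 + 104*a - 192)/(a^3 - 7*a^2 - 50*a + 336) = (a - 4)/(a + 7)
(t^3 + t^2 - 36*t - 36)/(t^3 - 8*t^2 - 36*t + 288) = (t + 1)/(t - 8)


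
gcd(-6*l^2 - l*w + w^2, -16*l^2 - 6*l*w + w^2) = 2*l + w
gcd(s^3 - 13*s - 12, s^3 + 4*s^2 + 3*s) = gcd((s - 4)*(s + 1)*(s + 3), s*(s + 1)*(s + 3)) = s^2 + 4*s + 3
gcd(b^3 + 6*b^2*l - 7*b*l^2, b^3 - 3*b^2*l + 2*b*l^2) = b^2 - b*l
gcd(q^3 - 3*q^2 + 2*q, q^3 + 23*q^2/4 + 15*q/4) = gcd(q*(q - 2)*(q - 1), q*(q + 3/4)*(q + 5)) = q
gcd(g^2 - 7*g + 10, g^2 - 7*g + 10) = g^2 - 7*g + 10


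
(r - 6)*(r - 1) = r^2 - 7*r + 6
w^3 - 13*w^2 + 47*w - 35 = (w - 7)*(w - 5)*(w - 1)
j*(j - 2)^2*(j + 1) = j^4 - 3*j^3 + 4*j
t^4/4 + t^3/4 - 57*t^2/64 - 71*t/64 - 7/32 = (t/4 + 1/4)*(t - 2)*(t + 1/4)*(t + 7/4)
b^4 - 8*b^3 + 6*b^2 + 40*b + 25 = (b - 5)^2*(b + 1)^2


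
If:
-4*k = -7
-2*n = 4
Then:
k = 7/4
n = -2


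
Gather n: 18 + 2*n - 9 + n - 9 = 3*n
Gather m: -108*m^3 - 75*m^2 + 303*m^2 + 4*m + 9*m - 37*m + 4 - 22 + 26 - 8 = -108*m^3 + 228*m^2 - 24*m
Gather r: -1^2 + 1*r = r - 1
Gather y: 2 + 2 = 4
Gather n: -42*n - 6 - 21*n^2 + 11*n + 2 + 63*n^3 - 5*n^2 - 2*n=63*n^3 - 26*n^2 - 33*n - 4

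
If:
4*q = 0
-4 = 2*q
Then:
No Solution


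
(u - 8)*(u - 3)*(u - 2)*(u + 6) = u^4 - 7*u^3 - 32*u^2 + 228*u - 288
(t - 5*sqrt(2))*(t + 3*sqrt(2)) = t^2 - 2*sqrt(2)*t - 30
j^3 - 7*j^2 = j^2*(j - 7)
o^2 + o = o*(o + 1)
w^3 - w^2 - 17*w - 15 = (w - 5)*(w + 1)*(w + 3)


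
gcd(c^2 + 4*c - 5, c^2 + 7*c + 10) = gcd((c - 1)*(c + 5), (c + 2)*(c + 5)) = c + 5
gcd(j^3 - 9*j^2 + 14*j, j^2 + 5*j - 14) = j - 2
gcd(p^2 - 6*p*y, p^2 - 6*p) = p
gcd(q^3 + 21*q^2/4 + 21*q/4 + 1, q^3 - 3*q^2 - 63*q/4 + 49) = q + 4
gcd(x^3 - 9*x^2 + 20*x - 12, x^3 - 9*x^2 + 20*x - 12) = x^3 - 9*x^2 + 20*x - 12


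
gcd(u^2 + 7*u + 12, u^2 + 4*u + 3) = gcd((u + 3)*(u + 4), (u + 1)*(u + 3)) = u + 3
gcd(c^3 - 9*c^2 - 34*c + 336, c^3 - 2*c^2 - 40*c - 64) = c - 8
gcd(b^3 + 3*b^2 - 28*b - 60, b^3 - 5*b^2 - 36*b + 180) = b^2 + b - 30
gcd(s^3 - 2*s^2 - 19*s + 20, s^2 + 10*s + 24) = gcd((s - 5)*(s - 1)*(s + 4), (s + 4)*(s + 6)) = s + 4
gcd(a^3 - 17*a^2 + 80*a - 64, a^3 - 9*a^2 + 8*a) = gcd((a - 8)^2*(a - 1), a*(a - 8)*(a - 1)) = a^2 - 9*a + 8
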